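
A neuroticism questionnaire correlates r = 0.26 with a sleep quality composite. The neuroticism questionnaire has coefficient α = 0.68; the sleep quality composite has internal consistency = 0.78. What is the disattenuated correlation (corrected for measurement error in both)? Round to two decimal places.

r_true = r_obs / √(r_xx · r_yy) = 0.26 / √(0.68 × 0.78) = 0.26 / √0.5304 = 0.26 / 0.7283 ≈ 0.36.

0.36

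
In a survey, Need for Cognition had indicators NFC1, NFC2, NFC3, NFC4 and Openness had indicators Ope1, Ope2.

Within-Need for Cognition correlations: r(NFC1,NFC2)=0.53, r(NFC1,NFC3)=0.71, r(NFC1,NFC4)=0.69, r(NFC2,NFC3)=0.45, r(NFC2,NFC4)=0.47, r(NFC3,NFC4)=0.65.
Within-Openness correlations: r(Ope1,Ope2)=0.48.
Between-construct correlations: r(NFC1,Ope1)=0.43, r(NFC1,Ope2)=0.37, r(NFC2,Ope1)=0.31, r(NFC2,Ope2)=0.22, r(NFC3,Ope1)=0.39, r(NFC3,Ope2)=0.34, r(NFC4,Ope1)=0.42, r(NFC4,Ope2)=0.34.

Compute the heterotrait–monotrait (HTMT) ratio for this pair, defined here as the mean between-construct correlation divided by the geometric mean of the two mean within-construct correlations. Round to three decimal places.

Between-construct mean = 2.82/8 = 0.3525.
Mean within-NFC = 3.50/6 = 0.5833; mean within-Ope = 0.48/1 = 0.4800.
Geometric mean = √(0.5833 × 0.4800) = 0.5291.
HTMT = 0.3525 / 0.5291 = 0.666.

0.666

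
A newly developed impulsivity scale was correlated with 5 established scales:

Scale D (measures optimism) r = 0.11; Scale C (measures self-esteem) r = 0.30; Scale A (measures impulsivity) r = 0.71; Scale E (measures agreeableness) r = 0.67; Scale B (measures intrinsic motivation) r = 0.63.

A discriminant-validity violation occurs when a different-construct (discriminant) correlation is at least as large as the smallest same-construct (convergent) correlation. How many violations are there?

Convergent (same construct = impulsivity): Scale A.
Smallest convergent = 0.71. Discriminant values: 0.11, 0.30, 0.67, 0.63; count ≥ 0.71 → 0.

0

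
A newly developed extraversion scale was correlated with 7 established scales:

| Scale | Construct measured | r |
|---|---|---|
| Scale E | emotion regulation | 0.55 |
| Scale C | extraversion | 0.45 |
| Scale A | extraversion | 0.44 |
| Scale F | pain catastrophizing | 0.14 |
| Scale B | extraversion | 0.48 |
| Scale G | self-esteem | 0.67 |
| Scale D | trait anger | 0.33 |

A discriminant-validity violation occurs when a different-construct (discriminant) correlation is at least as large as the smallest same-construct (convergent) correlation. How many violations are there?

Convergent (same construct = extraversion): Scale C, Scale A, Scale B.
Smallest convergent = 0.44. Discriminant values: 0.55, 0.14, 0.67, 0.33; count ≥ 0.44 → 2.

2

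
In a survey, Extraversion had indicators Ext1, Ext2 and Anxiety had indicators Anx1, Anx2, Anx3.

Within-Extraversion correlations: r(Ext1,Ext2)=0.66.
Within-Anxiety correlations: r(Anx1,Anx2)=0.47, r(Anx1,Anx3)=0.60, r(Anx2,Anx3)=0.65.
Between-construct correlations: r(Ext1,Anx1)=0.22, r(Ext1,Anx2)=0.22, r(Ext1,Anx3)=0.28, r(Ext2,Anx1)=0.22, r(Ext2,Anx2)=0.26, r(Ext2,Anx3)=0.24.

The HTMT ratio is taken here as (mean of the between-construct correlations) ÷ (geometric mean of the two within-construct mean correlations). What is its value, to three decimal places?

0.390

Mean between = 1.44/6 = 0.2400.
Mean within-Ext = 0.66/1 = 0.6600; mean within-Anx = 1.72/3 = 0.5733.
Geometric mean = √(0.6600 × 0.5733) = 0.6151.
HTMT = 0.2400 / 0.6151 = 0.390.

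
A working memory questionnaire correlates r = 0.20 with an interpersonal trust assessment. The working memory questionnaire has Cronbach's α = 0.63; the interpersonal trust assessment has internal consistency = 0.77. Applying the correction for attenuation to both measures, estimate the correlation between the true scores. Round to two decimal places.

0.29

r_true = r_obs / √(r_xx · r_yy) = 0.20 / √(0.63 × 0.77) = 0.20 / √0.4851 = 0.20 / 0.6965 ≈ 0.29.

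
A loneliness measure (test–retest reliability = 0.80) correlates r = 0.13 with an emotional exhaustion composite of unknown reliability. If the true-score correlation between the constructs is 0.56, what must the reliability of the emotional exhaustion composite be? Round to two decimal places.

r_true = r_obs / √(r_xx · r_yy) ⇒ 0.56 = 0.13 / √(0.80 · r_yy).
√(0.80 · r_yy) = 0.13 / 0.56 = 0.2321; 0.80 · r_yy = 0.0539; r_yy = 0.0539 / 0.80 ≈ 0.07.

0.07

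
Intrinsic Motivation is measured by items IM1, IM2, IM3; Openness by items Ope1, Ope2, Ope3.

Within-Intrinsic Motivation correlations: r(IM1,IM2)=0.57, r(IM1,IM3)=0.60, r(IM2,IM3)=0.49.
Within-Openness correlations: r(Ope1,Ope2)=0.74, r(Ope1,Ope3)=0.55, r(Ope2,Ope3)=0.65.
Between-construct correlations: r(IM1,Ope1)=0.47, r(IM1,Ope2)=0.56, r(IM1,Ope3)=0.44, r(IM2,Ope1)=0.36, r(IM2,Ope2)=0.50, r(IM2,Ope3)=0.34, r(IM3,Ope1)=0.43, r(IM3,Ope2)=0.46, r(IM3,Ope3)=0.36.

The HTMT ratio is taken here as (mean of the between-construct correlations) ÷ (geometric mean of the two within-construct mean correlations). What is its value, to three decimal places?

0.728

Between-construct mean = 3.92/9 = 0.4356.
Mean within-IM = 1.66/3 = 0.5533; mean within-Ope = 1.94/3 = 0.6467.
Geometric mean = √(0.5533 × 0.6467) = 0.5982.
HTMT = 0.4356 / 0.5982 = 0.728.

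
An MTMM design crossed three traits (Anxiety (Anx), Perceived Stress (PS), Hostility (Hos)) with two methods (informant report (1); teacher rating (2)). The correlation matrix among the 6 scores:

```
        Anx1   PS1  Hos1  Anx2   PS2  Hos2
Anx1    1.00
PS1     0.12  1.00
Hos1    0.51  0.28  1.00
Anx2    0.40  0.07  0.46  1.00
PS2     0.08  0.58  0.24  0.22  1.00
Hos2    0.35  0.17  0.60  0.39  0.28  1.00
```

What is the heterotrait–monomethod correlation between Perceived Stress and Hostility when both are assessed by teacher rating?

Different traits, same method: r(PS2, Hos2) = 0.28.

0.28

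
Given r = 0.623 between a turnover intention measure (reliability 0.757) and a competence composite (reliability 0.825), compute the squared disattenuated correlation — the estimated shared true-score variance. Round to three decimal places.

0.621

Disattenuated r = 0.623 / √(0.757 × 0.825) = 0.623 / 0.7903 = 0.7883.
Shared true-score variance = 0.7883² = 0.6214 ≈ 0.621.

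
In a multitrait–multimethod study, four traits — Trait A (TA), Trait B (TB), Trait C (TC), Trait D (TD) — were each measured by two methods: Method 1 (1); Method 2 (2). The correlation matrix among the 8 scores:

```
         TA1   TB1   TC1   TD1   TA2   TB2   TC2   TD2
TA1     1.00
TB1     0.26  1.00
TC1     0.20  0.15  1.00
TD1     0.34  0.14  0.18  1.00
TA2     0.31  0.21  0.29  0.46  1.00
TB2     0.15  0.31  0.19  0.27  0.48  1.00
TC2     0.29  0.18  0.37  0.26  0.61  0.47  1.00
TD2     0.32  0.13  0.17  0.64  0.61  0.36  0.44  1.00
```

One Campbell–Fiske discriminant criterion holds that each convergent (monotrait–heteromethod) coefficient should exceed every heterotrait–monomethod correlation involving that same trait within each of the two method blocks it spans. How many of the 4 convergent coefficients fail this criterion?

3

Each convergent coefficient versus the relevant comparison correlations:
TA (methods 1·2): 0.31 vs {0.26, 0.48, 0.20, 0.61, 0.34, 0.61} → fail.
TB (methods 1·2): 0.31 vs {0.26, 0.48, 0.15, 0.47, 0.14, 0.36} → fail.
TC (methods 1·2): 0.37 vs {0.20, 0.61, 0.15, 0.47, 0.18, 0.44} → fail.
TD (methods 1·2): 0.64 vs {0.34, 0.61, 0.14, 0.36, 0.18, 0.44} → pass.
3 of 4 fail.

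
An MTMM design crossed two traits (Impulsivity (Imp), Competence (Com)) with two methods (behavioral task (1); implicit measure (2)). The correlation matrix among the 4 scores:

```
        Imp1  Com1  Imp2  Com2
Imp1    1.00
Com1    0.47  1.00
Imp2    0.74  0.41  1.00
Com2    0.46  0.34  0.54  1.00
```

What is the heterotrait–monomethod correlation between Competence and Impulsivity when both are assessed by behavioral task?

0.47

Different traits, same method: r(Com1, Imp1) = 0.47.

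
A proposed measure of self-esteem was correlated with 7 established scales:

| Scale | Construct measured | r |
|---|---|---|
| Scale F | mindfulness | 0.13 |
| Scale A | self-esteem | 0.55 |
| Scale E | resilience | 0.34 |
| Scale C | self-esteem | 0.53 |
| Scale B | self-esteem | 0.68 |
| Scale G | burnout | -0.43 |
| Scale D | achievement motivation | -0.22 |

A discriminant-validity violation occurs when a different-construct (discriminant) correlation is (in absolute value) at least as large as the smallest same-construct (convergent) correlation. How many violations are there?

0

Convergent (same construct = self-esteem): Scale A, Scale C, Scale B.
Smallest convergent = 0.53. Discriminant |r|: 0.13, 0.34, 0.43, 0.22; count ≥ 0.53 → 0.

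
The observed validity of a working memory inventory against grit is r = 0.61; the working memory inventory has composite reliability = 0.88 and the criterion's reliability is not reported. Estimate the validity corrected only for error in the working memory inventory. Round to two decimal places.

0.65

Single correction: r_c = r_obs / √r_xx = 0.61 / √0.88 = 0.61 / 0.9381 ≈ 0.65.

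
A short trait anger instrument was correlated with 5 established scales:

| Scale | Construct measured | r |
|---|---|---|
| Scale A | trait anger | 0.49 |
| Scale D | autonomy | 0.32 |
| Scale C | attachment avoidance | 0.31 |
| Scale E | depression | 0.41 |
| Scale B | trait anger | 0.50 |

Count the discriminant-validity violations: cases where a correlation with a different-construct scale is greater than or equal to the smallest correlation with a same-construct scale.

0

Convergent (same construct = trait anger): Scale A, Scale B.
Smallest convergent = 0.49. Discriminant values: 0.32, 0.31, 0.41; count ≥ 0.49 → 0.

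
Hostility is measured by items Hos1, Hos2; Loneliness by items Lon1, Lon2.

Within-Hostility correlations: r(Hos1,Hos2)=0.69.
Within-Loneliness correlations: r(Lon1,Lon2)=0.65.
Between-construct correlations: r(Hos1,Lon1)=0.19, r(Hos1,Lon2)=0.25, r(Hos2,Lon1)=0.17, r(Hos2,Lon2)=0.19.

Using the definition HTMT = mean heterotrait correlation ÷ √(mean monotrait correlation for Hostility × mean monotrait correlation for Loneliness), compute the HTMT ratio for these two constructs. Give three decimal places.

0.299

Mean between = 0.80/4 = 0.2000.
Mean within-Hos = 0.69/1 = 0.6900; mean within-Lon = 0.65/1 = 0.6500.
Geometric mean = √(0.6900 × 0.6500) = 0.6697.
HTMT = 0.2000 / 0.6697 = 0.299.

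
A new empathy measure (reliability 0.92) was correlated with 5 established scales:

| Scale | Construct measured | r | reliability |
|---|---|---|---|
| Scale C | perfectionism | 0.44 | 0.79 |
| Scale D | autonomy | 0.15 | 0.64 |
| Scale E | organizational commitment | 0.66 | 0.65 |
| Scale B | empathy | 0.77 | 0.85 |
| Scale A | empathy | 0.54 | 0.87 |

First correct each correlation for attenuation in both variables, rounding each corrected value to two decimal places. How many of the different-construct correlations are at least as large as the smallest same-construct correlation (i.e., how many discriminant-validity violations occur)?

1

Disattenuated r (r / √(r_scale · r_new)):
  Scale C (disc): 0.44 / √(0.79·0.92) = 0.52
  Scale D (disc): 0.15 / √(0.64·0.92) = 0.20
  Scale E (disc): 0.66 / √(0.65·0.92) = 0.85
  Scale B (conv): 0.77 / √(0.85·0.92) = 0.87
  Scale A (conv): 0.54 / √(0.87·0.92) = 0.60
Smallest convergent = 0.60. Discriminant values: 0.52, 0.20, 0.85; count ≥ 0.60 → 1.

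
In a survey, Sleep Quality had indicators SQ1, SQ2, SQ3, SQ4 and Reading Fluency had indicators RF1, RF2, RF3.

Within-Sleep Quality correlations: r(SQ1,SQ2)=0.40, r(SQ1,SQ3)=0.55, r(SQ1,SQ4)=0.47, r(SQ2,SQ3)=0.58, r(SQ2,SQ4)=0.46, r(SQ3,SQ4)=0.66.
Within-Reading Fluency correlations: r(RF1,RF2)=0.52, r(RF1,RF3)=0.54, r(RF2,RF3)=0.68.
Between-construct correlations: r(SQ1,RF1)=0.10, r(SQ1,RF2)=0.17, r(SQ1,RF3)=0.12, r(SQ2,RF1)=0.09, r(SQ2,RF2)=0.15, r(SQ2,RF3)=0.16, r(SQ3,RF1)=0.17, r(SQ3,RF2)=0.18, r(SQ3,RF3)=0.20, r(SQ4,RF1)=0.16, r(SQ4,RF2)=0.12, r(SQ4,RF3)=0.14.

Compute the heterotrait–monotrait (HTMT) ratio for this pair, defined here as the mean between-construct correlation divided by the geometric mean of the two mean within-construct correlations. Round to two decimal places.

Between-construct mean = 1.76/12 = 0.1467.
Mean within-SQ = 3.12/6 = 0.5200; mean within-RF = 1.74/3 = 0.5800.
Geometric mean = √(0.5200 × 0.5800) = 0.5492.
HTMT = 0.1467 / 0.5492 = 0.27.

0.27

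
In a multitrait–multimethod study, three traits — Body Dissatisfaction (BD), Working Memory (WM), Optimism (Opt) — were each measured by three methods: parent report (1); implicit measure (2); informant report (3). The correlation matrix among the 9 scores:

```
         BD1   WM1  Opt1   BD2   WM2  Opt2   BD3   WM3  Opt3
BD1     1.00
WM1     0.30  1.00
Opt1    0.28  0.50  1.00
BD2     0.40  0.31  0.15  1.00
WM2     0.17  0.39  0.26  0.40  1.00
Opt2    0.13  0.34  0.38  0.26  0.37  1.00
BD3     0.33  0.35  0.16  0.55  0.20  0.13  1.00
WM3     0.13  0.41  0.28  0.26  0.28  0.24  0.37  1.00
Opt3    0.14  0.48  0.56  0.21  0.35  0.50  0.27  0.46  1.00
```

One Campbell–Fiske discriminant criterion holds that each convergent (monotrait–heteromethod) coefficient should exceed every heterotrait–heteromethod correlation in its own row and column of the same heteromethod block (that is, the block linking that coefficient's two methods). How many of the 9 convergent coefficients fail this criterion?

3

Convergent coefficients and their comparison sets:
BD (methods 1·2): 0.40 vs {0.17, 0.31, 0.13, 0.15} → pass.
BD (methods 1·3): 0.33 vs {0.13, 0.35, 0.14, 0.16} → fail.
BD (methods 2·3): 0.55 vs {0.26, 0.20, 0.21, 0.13} → pass.
WM (methods 1·2): 0.39 vs {0.31, 0.17, 0.34, 0.26} → pass.
WM (methods 1·3): 0.41 vs {0.35, 0.13, 0.48, 0.28} → fail.
WM (methods 2·3): 0.28 vs {0.20, 0.26, 0.35, 0.24} → fail.
Opt (methods 1·2): 0.38 vs {0.15, 0.13, 0.26, 0.34} → pass.
Opt (methods 1·3): 0.56 vs {0.16, 0.14, 0.28, 0.48} → pass.
Opt (methods 2·3): 0.50 vs {0.13, 0.21, 0.24, 0.35} → pass.
3 of 9 fail.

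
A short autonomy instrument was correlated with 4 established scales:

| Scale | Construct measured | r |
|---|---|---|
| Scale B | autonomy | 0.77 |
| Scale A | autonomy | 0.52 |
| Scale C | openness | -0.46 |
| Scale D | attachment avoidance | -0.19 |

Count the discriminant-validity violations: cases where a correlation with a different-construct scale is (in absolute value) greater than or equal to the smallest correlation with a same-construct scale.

Convergent (same construct = autonomy): Scale B, Scale A.
Smallest convergent = 0.52. Discriminant |r|: 0.46, 0.19; count ≥ 0.52 → 0.

0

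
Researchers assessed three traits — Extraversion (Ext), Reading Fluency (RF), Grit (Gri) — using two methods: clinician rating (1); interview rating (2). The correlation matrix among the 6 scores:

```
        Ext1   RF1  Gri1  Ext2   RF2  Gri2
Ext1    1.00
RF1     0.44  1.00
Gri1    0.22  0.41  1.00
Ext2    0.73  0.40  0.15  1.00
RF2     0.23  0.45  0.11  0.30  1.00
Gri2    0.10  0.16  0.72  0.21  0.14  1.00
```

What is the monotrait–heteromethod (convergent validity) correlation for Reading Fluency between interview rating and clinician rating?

0.45

Same trait (RF), different methods: r(RF2, RF1) = 0.45.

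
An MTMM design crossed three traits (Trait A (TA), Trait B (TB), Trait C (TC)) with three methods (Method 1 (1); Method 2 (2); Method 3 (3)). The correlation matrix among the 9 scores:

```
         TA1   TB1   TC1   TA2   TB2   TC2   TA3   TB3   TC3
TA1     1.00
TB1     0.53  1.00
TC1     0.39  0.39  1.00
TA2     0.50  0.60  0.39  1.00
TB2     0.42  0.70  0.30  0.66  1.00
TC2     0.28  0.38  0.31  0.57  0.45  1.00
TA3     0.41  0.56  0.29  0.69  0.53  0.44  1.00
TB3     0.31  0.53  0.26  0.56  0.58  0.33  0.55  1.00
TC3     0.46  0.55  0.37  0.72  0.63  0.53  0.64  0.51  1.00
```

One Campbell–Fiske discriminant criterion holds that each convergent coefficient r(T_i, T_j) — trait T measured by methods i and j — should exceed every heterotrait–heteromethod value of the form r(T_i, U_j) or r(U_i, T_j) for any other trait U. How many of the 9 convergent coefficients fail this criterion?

Checking each validity diagonal entry against its comparison values:
TA (methods 1·2): 0.50 vs {0.42, 0.60, 0.28, 0.39} → fail.
TA (methods 1·3): 0.41 vs {0.31, 0.56, 0.46, 0.29} → fail.
TA (methods 2·3): 0.69 vs {0.56, 0.53, 0.72, 0.44} → fail.
TB (methods 1·2): 0.70 vs {0.60, 0.42, 0.38, 0.30} → pass.
TB (methods 1·3): 0.53 vs {0.56, 0.31, 0.55, 0.26} → fail.
TB (methods 2·3): 0.58 vs {0.53, 0.56, 0.63, 0.33} → fail.
TC (methods 1·2): 0.31 vs {0.39, 0.28, 0.30, 0.38} → fail.
TC (methods 1·3): 0.37 vs {0.29, 0.46, 0.26, 0.55} → fail.
TC (methods 2·3): 0.53 vs {0.44, 0.72, 0.33, 0.63} → fail.
8 of 9 fail.

8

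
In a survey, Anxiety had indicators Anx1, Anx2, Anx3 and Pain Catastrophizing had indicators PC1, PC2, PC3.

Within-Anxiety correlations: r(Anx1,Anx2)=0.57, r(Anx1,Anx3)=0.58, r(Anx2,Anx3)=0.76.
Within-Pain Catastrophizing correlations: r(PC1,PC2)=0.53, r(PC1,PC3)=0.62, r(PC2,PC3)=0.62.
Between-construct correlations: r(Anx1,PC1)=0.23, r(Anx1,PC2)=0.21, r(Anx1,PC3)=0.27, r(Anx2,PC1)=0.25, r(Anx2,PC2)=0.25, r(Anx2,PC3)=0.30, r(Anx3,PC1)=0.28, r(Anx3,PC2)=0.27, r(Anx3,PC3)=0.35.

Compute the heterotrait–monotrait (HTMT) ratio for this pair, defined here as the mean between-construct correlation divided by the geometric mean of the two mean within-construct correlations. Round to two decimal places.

0.44

Mean heterotrait r = 2.41/9 = 0.2678.
Mean within-Anx = 1.91/3 = 0.6367; mean within-PC = 1.77/3 = 0.5900.
Geometric mean = √(0.6367 × 0.5900) = 0.6129.
HTMT = 0.2678 / 0.6129 = 0.44.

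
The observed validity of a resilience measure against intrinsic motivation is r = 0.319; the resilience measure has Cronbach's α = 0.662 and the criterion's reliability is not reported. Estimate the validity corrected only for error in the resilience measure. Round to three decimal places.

Single correction: r_c = r_obs / √r_xx = 0.319 / √0.662 = 0.319 / 0.8136 ≈ 0.392.

0.392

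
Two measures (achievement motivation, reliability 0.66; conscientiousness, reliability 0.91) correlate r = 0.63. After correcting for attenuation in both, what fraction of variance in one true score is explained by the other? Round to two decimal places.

Disattenuated r = 0.63 / √(0.66 × 0.91) = 0.63 / 0.7750 = 0.8129.
Shared true-score variance = 0.8129² = 0.6608 ≈ 0.66.

0.66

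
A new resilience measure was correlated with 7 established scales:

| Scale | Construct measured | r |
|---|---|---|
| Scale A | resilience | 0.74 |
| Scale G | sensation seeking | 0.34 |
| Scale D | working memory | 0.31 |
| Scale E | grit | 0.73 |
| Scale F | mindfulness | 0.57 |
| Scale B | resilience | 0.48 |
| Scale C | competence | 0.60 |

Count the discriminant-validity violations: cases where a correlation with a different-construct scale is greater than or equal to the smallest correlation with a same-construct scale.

3

Convergent (same construct = resilience): Scale A, Scale B.
Smallest convergent = 0.48. Discriminant values: 0.34, 0.31, 0.73, 0.57, 0.60; count ≥ 0.48 → 3.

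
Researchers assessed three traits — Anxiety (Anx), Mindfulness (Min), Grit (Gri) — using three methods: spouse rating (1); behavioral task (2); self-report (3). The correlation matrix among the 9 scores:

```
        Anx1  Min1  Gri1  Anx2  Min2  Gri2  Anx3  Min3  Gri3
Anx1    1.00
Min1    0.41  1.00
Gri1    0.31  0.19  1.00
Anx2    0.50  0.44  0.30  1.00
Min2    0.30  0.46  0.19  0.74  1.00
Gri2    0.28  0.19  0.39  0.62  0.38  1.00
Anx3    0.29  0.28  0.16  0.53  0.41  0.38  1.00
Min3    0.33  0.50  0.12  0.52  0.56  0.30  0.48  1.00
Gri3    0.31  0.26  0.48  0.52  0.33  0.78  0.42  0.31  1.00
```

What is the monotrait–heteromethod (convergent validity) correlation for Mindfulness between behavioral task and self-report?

0.56

Same trait (Min), different methods: r(Min2, Min3) = 0.56.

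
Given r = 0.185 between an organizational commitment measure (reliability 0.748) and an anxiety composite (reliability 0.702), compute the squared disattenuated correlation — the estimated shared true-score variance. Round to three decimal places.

0.065

Disattenuated r = 0.185 / √(0.748 × 0.702) = 0.185 / 0.7246 = 0.2553.
Shared true-score variance = 0.2553² = 0.0652 ≈ 0.065.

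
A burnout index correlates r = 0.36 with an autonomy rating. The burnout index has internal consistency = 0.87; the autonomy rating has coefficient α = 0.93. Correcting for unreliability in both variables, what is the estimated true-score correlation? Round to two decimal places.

r_true = r_obs / √(r_xx · r_yy) = 0.36 / √(0.87 × 0.93) = 0.36 / √0.8091 = 0.36 / 0.8995 ≈ 0.40.

0.40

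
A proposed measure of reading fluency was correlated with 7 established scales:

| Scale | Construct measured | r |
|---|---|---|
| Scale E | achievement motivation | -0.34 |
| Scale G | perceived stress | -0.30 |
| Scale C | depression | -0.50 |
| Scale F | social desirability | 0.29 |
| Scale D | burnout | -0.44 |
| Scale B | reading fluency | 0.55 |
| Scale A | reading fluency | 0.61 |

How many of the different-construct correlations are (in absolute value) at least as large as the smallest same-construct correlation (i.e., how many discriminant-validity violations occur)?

0

Convergent (same construct = reading fluency): Scale B, Scale A.
Smallest convergent = 0.55. Discriminant |r|: 0.34, 0.30, 0.50, 0.29, 0.44; count ≥ 0.55 → 0.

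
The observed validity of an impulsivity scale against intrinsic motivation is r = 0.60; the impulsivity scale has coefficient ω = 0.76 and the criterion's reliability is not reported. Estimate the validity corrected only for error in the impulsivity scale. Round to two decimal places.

Single correction: r_c = r_obs / √r_xx = 0.60 / √0.76 = 0.60 / 0.8718 ≈ 0.69.

0.69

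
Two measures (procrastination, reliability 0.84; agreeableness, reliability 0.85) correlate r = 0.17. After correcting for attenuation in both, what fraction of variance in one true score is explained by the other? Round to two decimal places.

0.04

Disattenuated r = 0.17 / √(0.84 × 0.85) = 0.17 / 0.8450 = 0.2012.
Shared true-score variance = 0.2012² = 0.0405 ≈ 0.04.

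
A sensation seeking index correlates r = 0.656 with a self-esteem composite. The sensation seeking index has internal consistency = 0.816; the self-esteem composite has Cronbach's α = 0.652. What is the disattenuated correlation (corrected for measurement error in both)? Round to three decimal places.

r_true = r_obs / √(r_xx · r_yy) = 0.656 / √(0.816 × 0.652) = 0.656 / √0.532032 = 0.656 / 0.7294 ≈ 0.899.

0.899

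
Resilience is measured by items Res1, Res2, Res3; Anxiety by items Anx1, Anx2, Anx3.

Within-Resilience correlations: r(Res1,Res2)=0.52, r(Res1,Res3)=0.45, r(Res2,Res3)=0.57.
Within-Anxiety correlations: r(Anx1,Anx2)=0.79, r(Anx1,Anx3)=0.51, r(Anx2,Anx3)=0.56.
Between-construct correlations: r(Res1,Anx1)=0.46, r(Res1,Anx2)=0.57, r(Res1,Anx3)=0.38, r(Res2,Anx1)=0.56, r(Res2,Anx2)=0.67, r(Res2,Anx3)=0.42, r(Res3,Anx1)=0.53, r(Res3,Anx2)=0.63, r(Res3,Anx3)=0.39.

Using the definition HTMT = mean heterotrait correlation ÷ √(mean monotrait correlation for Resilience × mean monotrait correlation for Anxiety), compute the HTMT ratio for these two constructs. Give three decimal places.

Mean heterotrait r = 4.61/9 = 0.5122.
Mean within-Res = 1.54/3 = 0.5133; mean within-Anx = 1.86/3 = 0.6200.
Geometric mean = √(0.5133 × 0.6200) = 0.5641.
HTMT = 0.5122 / 0.5641 = 0.908.

0.908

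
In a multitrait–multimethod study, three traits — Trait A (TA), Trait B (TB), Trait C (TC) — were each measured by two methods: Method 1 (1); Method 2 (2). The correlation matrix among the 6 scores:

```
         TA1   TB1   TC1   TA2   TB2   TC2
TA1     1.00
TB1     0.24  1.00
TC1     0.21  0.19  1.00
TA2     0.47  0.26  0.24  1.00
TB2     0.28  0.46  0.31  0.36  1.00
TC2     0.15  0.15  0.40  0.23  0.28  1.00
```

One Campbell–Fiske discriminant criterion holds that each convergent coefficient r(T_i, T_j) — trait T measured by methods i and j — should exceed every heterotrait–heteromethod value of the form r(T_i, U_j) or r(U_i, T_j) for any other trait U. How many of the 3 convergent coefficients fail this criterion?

0

Convergent coefficients and their comparison sets:
TA (methods 1·2): 0.47 vs {0.28, 0.26, 0.15, 0.24} → pass.
TB (methods 1·2): 0.46 vs {0.26, 0.28, 0.15, 0.31} → pass.
TC (methods 1·2): 0.40 vs {0.24, 0.15, 0.31, 0.15} → pass.
0 of 3 fail.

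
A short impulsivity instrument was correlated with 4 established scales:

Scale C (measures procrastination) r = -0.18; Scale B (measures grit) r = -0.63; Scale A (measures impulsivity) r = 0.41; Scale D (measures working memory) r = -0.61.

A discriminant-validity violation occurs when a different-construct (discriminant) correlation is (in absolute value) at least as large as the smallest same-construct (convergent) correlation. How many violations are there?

2

Convergent (same construct = impulsivity): Scale A.
Smallest convergent = 0.41. Discriminant |r|: 0.18, 0.63, 0.61; count ≥ 0.41 → 2.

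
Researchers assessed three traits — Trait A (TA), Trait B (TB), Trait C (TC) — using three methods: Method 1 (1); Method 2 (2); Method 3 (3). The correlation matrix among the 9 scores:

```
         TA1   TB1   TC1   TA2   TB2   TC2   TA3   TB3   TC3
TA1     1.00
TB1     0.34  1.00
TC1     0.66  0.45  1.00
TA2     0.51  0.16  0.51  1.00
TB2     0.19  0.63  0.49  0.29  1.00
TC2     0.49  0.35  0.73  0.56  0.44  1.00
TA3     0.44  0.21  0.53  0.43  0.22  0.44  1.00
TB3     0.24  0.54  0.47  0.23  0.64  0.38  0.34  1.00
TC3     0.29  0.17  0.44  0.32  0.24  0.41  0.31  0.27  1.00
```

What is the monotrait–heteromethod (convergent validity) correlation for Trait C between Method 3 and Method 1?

Same trait (TC), different methods: r(TC3, TC1) = 0.44.

0.44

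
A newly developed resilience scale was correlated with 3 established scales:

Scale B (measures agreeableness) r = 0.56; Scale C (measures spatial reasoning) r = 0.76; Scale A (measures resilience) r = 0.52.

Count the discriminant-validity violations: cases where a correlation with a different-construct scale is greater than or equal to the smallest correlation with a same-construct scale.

Convergent (same construct = resilience): Scale A.
Smallest convergent = 0.52. Discriminant values: 0.56, 0.76; count ≥ 0.52 → 2.

2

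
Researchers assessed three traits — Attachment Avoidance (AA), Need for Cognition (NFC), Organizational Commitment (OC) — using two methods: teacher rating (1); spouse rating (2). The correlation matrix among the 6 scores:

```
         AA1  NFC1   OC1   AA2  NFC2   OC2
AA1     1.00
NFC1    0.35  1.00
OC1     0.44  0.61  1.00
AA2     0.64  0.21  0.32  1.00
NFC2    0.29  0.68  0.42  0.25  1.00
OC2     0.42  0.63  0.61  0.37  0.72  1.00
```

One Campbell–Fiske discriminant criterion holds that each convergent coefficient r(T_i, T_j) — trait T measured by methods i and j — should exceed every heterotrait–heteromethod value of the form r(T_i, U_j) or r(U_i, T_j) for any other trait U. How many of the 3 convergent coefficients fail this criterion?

Convergent coefficients and their comparison sets:
AA (methods 1·2): 0.64 vs {0.29, 0.21, 0.42, 0.32} → pass.
NFC (methods 1·2): 0.68 vs {0.21, 0.29, 0.63, 0.42} → pass.
OC (methods 1·2): 0.61 vs {0.32, 0.42, 0.42, 0.63} → fail.
1 of 3 fail.

1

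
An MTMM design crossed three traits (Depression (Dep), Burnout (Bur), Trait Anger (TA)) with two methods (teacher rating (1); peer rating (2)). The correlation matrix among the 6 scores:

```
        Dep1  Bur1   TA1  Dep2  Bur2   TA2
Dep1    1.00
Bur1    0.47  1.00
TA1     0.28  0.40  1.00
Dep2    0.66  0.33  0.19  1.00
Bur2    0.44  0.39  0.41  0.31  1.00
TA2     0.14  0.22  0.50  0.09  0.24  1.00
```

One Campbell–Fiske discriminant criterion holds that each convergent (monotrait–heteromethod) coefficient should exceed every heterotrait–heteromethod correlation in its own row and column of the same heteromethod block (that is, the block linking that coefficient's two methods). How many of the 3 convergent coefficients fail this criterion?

Checking each validity diagonal entry against its comparison values:
Dep (methods 1·2): 0.66 vs {0.44, 0.33, 0.14, 0.19} → pass.
Bur (methods 1·2): 0.39 vs {0.33, 0.44, 0.22, 0.41} → fail.
TA (methods 1·2): 0.50 vs {0.19, 0.14, 0.41, 0.22} → pass.
1 of 3 fail.

1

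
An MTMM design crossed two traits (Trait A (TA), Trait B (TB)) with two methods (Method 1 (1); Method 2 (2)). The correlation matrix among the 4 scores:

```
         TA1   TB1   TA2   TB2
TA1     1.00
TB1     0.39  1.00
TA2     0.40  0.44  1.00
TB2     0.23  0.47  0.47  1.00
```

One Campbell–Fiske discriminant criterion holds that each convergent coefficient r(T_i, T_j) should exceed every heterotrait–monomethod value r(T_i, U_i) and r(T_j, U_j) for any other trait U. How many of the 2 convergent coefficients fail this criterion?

Checking each validity diagonal entry against its comparison values:
TA (methods 1·2): 0.40 vs {0.39, 0.47} → fail.
TB (methods 1·2): 0.47 vs {0.39, 0.47} → fail.
2 of 2 fail.

2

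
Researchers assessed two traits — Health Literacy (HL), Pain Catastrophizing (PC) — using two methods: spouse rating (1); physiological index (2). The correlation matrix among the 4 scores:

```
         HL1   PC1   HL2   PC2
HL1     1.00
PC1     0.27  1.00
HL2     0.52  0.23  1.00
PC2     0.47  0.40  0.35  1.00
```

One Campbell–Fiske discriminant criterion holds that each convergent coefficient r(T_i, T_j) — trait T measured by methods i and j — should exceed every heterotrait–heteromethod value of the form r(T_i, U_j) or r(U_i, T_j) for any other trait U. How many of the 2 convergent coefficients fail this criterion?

Checking each validity diagonal entry against its comparison values:
HL (methods 1·2): 0.52 vs {0.47, 0.23} → pass.
PC (methods 1·2): 0.40 vs {0.23, 0.47} → fail.
1 of 2 fail.

1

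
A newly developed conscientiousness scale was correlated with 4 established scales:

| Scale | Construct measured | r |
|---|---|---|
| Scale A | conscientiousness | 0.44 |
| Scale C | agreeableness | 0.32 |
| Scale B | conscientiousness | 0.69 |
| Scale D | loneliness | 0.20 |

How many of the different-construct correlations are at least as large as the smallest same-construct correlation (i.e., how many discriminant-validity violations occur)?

0

Convergent (same construct = conscientiousness): Scale A, Scale B.
Smallest convergent = 0.44. Discriminant values: 0.32, 0.20; count ≥ 0.44 → 0.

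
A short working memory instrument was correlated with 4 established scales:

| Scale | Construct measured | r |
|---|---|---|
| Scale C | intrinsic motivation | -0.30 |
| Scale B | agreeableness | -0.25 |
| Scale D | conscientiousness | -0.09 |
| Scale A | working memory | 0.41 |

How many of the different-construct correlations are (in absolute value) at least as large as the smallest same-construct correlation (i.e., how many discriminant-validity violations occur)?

0

Convergent (same construct = working memory): Scale A.
Smallest convergent = 0.41. Discriminant |r|: 0.30, 0.25, 0.09; count ≥ 0.41 → 0.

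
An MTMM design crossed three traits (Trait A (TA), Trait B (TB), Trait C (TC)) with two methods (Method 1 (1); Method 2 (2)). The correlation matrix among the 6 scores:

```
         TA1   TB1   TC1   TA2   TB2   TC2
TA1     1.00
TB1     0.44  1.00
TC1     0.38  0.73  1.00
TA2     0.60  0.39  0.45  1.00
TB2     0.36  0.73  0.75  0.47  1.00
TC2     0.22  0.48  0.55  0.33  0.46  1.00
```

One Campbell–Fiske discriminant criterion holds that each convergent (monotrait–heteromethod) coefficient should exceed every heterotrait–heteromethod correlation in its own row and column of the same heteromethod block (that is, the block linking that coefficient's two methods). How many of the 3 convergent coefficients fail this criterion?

Checking each validity diagonal entry against its comparison values:
TA (methods 1·2): 0.60 vs {0.36, 0.39, 0.22, 0.45} → pass.
TB (methods 1·2): 0.73 vs {0.39, 0.36, 0.48, 0.75} → fail.
TC (methods 1·2): 0.55 vs {0.45, 0.22, 0.75, 0.48} → fail.
2 of 3 fail.

2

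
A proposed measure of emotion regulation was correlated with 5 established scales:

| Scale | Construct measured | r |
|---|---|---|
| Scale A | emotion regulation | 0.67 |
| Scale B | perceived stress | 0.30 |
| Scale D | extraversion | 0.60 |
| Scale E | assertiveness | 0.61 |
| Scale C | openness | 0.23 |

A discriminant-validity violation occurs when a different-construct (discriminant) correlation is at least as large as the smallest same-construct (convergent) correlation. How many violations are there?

Convergent (same construct = emotion regulation): Scale A.
Smallest convergent = 0.67. Discriminant values: 0.30, 0.60, 0.61, 0.23; count ≥ 0.67 → 0.

0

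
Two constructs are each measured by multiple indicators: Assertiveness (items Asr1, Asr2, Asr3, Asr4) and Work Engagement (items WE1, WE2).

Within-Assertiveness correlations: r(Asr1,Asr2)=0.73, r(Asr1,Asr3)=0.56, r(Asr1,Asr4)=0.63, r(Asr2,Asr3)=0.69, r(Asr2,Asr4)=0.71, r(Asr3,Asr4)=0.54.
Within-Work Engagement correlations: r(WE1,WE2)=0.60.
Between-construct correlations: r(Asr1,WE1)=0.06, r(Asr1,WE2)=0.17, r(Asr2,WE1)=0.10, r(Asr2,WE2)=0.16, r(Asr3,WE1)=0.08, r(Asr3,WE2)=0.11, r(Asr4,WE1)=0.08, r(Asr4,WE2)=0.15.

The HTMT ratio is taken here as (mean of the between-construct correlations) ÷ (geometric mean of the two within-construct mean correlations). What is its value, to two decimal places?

0.18

Between-construct mean = 0.91/8 = 0.1138.
Mean within-Asr = 3.86/6 = 0.6433; mean within-WE = 0.60/1 = 0.6000.
Geometric mean = √(0.6433 × 0.6000) = 0.6213.
HTMT = 0.1138 / 0.6213 = 0.18.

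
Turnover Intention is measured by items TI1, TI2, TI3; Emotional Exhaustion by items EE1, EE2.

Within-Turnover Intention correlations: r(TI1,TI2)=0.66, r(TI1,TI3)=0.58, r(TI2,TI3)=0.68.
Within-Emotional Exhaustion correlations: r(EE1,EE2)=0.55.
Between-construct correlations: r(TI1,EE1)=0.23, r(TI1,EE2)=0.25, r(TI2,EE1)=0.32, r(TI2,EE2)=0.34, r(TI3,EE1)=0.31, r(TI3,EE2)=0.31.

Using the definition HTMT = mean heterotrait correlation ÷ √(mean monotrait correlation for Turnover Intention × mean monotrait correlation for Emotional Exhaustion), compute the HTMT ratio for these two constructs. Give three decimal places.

0.494

Mean heterotrait r = 1.76/6 = 0.2933.
Mean within-TI = 1.92/3 = 0.6400; mean within-EE = 0.55/1 = 0.5500.
Geometric mean = √(0.6400 × 0.5500) = 0.5933.
HTMT = 0.2933 / 0.5933 = 0.494.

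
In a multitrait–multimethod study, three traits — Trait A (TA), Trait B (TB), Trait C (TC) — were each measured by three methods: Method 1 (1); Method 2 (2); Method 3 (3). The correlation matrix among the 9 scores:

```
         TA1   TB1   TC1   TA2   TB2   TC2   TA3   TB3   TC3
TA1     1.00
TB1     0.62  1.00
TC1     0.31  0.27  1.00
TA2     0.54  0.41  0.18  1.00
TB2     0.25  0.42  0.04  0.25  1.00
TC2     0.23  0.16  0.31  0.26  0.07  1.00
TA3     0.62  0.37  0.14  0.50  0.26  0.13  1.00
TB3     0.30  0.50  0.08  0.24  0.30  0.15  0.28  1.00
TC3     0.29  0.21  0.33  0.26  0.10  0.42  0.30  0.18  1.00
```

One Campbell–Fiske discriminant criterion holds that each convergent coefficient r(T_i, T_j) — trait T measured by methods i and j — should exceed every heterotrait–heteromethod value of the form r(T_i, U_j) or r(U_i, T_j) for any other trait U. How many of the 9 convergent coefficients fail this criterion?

Convergent coefficients and their comparison sets:
TA (methods 1·2): 0.54 vs {0.25, 0.41, 0.23, 0.18} → pass.
TA (methods 1·3): 0.62 vs {0.30, 0.37, 0.29, 0.14} → pass.
TA (methods 2·3): 0.50 vs {0.24, 0.26, 0.26, 0.13} → pass.
TB (methods 1·2): 0.42 vs {0.41, 0.25, 0.16, 0.04} → pass.
TB (methods 1·3): 0.50 vs {0.37, 0.30, 0.21, 0.08} → pass.
TB (methods 2·3): 0.30 vs {0.26, 0.24, 0.10, 0.15} → pass.
TC (methods 1·2): 0.31 vs {0.18, 0.23, 0.04, 0.16} → pass.
TC (methods 1·3): 0.33 vs {0.14, 0.29, 0.08, 0.21} → pass.
TC (methods 2·3): 0.42 vs {0.13, 0.26, 0.15, 0.10} → pass.
0 of 9 fail.

0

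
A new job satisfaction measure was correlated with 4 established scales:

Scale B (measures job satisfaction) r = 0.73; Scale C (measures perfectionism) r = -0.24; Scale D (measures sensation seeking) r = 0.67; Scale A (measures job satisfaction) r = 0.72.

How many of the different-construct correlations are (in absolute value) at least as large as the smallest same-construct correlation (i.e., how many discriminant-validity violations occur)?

Convergent (same construct = job satisfaction): Scale B, Scale A.
Smallest convergent = 0.72. Discriminant |r|: 0.24, 0.67; count ≥ 0.72 → 0.

0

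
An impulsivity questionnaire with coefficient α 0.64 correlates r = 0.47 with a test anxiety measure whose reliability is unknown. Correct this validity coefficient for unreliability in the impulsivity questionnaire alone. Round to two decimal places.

Single correction: r_c = r_obs / √r_xx = 0.47 / √0.64 = 0.47 / 0.8000 ≈ 0.59.

0.59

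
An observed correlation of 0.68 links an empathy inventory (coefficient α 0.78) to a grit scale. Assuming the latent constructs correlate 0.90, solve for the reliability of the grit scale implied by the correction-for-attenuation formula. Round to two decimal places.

0.73

r_true = r_obs / √(r_xx · r_yy) ⇒ 0.90 = 0.68 / √(0.78 · r_yy).
√(0.78 · r_yy) = 0.68 / 0.90 = 0.7556; 0.78 · r_yy = 0.5709; r_yy = 0.5709 / 0.78 ≈ 0.73.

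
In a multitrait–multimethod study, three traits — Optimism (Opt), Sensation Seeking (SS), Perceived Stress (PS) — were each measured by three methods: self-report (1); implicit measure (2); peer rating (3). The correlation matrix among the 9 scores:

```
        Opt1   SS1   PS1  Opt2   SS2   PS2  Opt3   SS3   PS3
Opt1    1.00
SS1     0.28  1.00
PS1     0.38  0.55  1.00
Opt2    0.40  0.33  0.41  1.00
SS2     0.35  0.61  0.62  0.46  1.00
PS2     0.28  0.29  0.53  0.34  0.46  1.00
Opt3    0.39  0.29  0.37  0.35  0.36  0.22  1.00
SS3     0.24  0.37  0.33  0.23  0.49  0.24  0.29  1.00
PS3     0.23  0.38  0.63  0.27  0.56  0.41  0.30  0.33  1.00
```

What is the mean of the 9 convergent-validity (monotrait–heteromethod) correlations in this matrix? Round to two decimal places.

0.46

Convergent values: 0.40, 0.39, 0.35, 0.61, 0.37, 0.49, 0.53, 0.63, 0.41; mean = 4.18/9 = 0.46.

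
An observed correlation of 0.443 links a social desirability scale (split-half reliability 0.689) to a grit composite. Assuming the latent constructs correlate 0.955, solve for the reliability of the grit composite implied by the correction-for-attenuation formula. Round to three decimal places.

r_true = r_obs / √(r_xx · r_yy) ⇒ 0.955 = 0.443 / √(0.689 · r_yy).
√(0.689 · r_yy) = 0.443 / 0.955 = 0.4639; 0.689 · r_yy = 0.2152; r_yy = 0.2152 / 0.689 ≈ 0.312.

0.312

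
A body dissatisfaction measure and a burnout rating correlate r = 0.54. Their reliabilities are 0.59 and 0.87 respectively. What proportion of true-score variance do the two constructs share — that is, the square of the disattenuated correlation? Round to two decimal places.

Disattenuated r = 0.54 / √(0.59 × 0.87) = 0.54 / 0.7164 = 0.7538.
Shared true-score variance = 0.7538² = 0.5682 ≈ 0.57.

0.57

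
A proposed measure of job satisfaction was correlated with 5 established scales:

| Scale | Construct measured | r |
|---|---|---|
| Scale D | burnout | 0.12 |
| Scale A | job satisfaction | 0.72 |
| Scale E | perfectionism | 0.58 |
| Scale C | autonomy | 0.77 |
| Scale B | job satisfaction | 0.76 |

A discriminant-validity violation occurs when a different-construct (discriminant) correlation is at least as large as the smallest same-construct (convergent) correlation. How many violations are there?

Convergent (same construct = job satisfaction): Scale A, Scale B.
Smallest convergent = 0.72. Discriminant values: 0.12, 0.58, 0.77; count ≥ 0.72 → 1.

1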